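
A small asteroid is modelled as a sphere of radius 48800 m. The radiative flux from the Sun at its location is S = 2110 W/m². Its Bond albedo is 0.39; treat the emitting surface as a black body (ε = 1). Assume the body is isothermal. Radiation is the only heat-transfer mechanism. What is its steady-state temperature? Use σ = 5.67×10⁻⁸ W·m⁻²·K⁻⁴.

At equilibrium, absorbed power = emitted power.
Absorbing cross-section = πr² = 7.482×10⁹ m²; emitting surface = 4πr² = 2.993×10¹⁰ m² (ratio 4).
(1−a)S·A_cross = εσ·A_surf·T⁴  ⇒  T⁴ = (1−a)S/(4σ).
T⁴ = 0.610·2110/(4·5.67×10⁻⁸) = 5.675×10⁹ K⁴.
T = (5.675×10⁹)^(1/4).

T ≈ 274 K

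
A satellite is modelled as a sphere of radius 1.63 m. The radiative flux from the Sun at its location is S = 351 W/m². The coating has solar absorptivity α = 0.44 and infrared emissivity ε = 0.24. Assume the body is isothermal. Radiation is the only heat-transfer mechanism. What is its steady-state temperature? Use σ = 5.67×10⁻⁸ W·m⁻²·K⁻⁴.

At equilibrium, absorbed power = emitted power.
Absorbing cross-section = πr² = 8.347 m²; emitting surface = 4πr² = 33.39 m² (ratio 4).
αS·A_cross = εσ·A_surf·T⁴  ⇒  T⁴ = αS/(ε·4σ).
T⁴ = 0.440·351/(0.24·4·5.67×10⁻⁸) = 2.837×10⁹ K⁴.
T = (2.837×10⁹)^(1/4).

T ≈ 231 K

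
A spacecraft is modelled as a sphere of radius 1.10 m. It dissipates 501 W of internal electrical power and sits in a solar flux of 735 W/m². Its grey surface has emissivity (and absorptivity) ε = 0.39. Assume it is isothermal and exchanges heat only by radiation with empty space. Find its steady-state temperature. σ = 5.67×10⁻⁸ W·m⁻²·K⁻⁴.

T ≈ 262 K

At steady state, absorbed solar power + internal power = radiated power.
Absorbed: α·S·A_cross = 0.39·735·3.801 = 1090 W (cross-section πr²).
Total input = 1090 + 501 = 1591 W.
Radiated: εσ·A_surf·T⁴ with A_surf = 4πr² = 15.21 m².
T⁴ = 1591/(0.39·5.67×10⁻⁸·15.21) = 4.731×10⁹ K⁴.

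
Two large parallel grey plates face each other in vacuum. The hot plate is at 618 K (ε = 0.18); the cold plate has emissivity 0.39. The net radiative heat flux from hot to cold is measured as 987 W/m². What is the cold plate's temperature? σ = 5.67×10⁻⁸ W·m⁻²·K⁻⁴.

q = σ(T₁⁴ − T₂⁴)/(1/ε₁ + 1/ε₂ − 1); denominator = 7.120.
T₂⁴ = T₁⁴ − q·(1/ε₁+1/ε₂−1)/σ = 1.459×10¹¹ − 987·7.120/5.67×10⁻⁸
    = 2.193×10¹⁰ K⁴.

T₂ ≈ 385 K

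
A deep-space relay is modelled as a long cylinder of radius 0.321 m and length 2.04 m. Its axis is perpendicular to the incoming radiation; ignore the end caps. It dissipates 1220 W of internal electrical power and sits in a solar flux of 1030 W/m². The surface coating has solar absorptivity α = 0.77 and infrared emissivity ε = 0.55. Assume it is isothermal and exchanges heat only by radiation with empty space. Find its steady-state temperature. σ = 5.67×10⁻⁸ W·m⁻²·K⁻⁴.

T ≈ 364 K

At steady state, absorbed solar power + internal power = radiated power.
Absorbed: α·S·A_cross = 0.77·1030·1.310 = 1039 W (cross-section 2rL).
Total input = 1039 + 1220 = 2259 W.
Radiated: εσ·A_surf·T⁴ with A_surf = 2πrL = 4.114 m².
T⁴ = 2259/(0.55·5.67×10⁻⁸·4.114) = 1.760×10¹⁰ K⁴.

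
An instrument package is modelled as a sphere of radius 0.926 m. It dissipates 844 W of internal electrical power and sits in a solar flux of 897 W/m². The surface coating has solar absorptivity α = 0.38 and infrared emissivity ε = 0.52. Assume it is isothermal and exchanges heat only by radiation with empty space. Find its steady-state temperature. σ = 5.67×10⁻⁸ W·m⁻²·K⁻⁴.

T ≈ 273 K

At steady state, absorbed solar power + internal power = radiated power.
Absorbed: α·S·A_cross = 0.38·897·2.694 = 918.2 W (cross-section πr²).
Total input = 918.2 + 844 = 1762 W.
Radiated: εσ·A_surf·T⁴ with A_surf = 4πr² = 10.78 m².
T⁴ = 1762/(0.52·5.67×10⁻⁸·10.78) = 5.547×10⁹ K⁴.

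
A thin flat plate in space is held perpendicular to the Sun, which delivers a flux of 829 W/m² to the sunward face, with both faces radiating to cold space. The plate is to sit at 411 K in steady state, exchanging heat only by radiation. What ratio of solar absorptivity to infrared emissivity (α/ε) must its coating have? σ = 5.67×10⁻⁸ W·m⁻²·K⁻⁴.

Balance: αS·A = εσ·2A·T⁴ ⇒ α/ε = 2σT⁴/S.
α/ε = 2·5.67×10⁻⁸·(411)⁴/829 = 2·5.67×10⁻⁸·2.853×10¹⁰/829.

α/ε ≈ 3.90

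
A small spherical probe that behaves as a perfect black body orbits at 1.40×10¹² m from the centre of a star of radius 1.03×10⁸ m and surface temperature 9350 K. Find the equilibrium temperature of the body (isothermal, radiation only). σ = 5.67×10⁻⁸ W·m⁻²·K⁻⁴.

The star's surface emits σT_*⁴; at distance d the flux is S = σT_*⁴(R_*/d)².
S = 5.67×10⁻⁸·(9350)⁴·(1.03×10⁸/1.40×10¹²)² = 2.346 W/m².
For an isothermal sphere T⁴ = (1−a)S/(4σ) = 1.034×10⁷ K⁴.

T ≈ 56.7 K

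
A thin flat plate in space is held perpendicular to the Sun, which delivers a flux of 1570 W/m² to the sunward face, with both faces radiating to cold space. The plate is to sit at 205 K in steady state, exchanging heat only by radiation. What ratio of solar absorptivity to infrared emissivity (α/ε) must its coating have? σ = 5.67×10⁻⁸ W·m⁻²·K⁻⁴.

Balance: αS·A = εσ·2A·T⁴ ⇒ α/ε = 2σT⁴/S.
α/ε = 2·5.67×10⁻⁸·(205)⁴/1570 = 2·5.67×10⁻⁸·1.766×10⁹/1570.

α/ε ≈ 0.128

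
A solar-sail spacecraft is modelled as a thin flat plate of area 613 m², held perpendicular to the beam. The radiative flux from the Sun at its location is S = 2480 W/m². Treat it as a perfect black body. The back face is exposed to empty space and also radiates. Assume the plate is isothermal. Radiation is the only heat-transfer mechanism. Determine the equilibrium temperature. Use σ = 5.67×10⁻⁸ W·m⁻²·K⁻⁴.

T ≈ 385 K

At equilibrium, absorbed power = emitted power.
Absorbing cross-section = A = 613.0 m²; emitting surface = 2A = 1226 m² (ratio 2).
S·A_cross = εσ·A_surf·T⁴  ⇒  T⁴ = S/(2σ).
T⁴ = 1.00·2480/(2·5.67×10⁻⁸) = 2.187×10¹⁰ K⁴.
T = (2.187×10¹⁰)^(1/4).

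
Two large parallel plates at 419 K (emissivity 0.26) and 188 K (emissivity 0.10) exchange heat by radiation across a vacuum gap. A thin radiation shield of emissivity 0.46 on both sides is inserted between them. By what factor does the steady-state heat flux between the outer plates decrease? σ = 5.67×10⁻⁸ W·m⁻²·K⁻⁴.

Without shield: q₀ = σΔ(T⁴)/(1/ε₁+1/ε₂−1) with denominator 12.85.
With shield the two gaps are in series; the resistances add: (1/ε₁+1/ε_s−1)+(1/ε_s+1/ε₂−1) = 5.020+11.17 = 16.19.
Heat-flux ratio q₀/q = 16.19/12.85.

factor ≈ 1.26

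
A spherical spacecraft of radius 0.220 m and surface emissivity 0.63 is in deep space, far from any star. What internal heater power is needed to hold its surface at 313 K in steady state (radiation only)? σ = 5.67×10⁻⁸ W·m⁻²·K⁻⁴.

P ≈ 209 W

P = εσ·4πr²·T⁴.
4πr² = 0.6082 m²; T⁴ = 9.598×10⁹ K⁴.
P = 0.63·5.67×10⁻⁸·0.6082·9.598×10⁹.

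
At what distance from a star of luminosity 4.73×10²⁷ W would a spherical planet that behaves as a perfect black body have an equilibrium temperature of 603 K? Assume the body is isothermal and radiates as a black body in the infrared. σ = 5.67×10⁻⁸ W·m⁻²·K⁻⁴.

d ≈ 1.12×10¹¹ m

For an isothermal black-emitting sphere, (1−a)S·πr² = σ·4πr²·T⁴ ⇒ S = 4σT⁴/(1−a).
S = 4·5.67×10⁻⁸·(603)⁴/1.00 = 29990 W/m².
Flux falls as S = L/(4πd²), so d = √(L/(4πS)) = √(4.73×10²⁷/(4π·29990)).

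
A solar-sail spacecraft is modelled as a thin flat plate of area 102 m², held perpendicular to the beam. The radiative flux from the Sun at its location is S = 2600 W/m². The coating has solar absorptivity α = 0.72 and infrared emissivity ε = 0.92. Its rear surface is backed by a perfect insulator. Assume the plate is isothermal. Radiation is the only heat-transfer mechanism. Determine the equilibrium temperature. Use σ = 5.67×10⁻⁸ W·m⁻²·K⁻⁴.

T ≈ 435 K

At equilibrium, absorbed power = emitted power.
Absorbing cross-section = A = 102.0 m²; emitting surface = A = 102.0 m² (ratio 1).
αS·A_cross = εσ·A_surf·T⁴  ⇒  T⁴ = αS/(ε·1σ).
T⁴ = 0.720·2600/(0.92·1·5.67×10⁻⁸) = 3.589×10¹⁰ K⁴.
T = (3.589×10¹⁰)^(1/4).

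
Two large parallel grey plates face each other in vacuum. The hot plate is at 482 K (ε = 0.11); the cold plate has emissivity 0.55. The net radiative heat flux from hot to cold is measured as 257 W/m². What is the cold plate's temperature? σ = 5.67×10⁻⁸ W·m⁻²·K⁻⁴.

q = σ(T₁⁴ − T₂⁴)/(1/ε₁ + 1/ε₂ − 1); denominator = 9.909.
T₂⁴ = T₁⁴ − q·(1/ε₁+1/ε₂−1)/σ = 5.397×10¹⁰ − 257·9.909/5.67×10⁻⁸
    = 9.060×10⁹ K⁴.

T₂ ≈ 309 K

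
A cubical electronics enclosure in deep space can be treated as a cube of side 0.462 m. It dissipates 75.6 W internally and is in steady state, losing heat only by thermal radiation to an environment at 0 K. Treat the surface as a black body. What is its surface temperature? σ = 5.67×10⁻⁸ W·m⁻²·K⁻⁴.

Steady state: internal power = radiated power, P = εσA T⁴.
Radiating area A = 6L² = 1.281 m².
T⁴ = P/(εσA) = 75.6/(1.0·5.67×10⁻⁸·1.281) = 1.041×10⁹ K⁴.
T = (1.041×10⁹)^(1/4).

T ≈ 180 K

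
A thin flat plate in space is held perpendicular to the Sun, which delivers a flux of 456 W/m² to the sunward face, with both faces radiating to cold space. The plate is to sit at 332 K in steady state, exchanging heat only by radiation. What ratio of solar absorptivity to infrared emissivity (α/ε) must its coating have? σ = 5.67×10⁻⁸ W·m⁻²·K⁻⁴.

Balance: αS·A = εσ·2A·T⁴ ⇒ α/ε = 2σT⁴/S.
α/ε = 2·5.67×10⁻⁸·(332)⁴/456 = 2·5.67×10⁻⁸·1.215×10¹⁰/456.

α/ε ≈ 3.02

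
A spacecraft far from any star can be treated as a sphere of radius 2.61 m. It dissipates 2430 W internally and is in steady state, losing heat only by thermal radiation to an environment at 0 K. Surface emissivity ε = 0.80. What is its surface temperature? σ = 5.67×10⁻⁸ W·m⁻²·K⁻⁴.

Steady state: internal power = radiated power, P = εσA T⁴.
Radiating area A = 4πr² = 85.60 m².
T⁴ = P/(εσA) = 2430/(0.80·5.67×10⁻⁸·85.60) = 6.258×10⁸ K⁴.
T = (6.258×10⁸)^(1/4).

T ≈ 158 K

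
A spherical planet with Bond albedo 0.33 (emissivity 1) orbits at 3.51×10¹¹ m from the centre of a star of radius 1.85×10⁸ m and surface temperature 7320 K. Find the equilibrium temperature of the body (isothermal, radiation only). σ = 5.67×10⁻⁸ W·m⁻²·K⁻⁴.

The star's surface emits σT_*⁴; at distance d the flux is S = σT_*⁴(R_*/d)².
S = 5.67×10⁻⁸·(7320)⁴·(1.85×10⁸/3.51×10¹¹)² = 45.22 W/m².
For an isothermal sphere T⁴ = (1−a)S/(4σ) = 1.336×10⁸ K⁴.

T ≈ 108 K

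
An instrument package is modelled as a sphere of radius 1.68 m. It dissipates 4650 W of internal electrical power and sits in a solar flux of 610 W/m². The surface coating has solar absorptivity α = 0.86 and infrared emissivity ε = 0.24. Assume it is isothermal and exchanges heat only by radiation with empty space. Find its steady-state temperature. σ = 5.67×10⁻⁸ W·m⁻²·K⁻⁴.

T ≈ 373 K

At steady state, absorbed solar power + internal power = radiated power.
Absorbed: α·S·A_cross = 0.86·610·8.867 = 4652 W (cross-section πr²).
Total input = 4652 + 4650 = 9302 W.
Radiated: εσ·A_surf·T⁴ with A_surf = 4πr² = 35.47 m².
T⁴ = 9302/(0.24·5.67×10⁻⁸·35.47) = 1.927×10¹⁰ K⁴.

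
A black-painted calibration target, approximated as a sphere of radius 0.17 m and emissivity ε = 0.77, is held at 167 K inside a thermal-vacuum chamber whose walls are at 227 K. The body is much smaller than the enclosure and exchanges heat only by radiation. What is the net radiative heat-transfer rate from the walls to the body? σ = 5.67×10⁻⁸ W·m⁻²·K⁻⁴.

P_net ≈ 29.8 W

For a small grey body in a large enclosure: P_net = εσA(T_body⁴ − T_wall⁴).
A = 4πr² = 0.3632 m²; T_body⁴ − T_wall⁴ = 7.778×10⁸ − 2.655×10⁹ = -1.877×10⁹ K⁴.
|P_net| = 0.77·5.67×10⁻⁸·0.3632·1.877×10⁹.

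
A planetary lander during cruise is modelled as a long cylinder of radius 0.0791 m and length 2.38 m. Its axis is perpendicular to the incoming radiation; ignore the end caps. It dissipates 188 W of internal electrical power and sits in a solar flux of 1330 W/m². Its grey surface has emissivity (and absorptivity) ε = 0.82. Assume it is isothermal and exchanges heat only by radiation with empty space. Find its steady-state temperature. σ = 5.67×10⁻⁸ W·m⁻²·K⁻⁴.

T ≈ 323 K

At steady state, absorbed solar power + internal power = radiated power.
Absorbed: α·S·A_cross = 0.82·1330·0.3765 = 410.6 W (cross-section 2rL).
Total input = 410.6 + 188 = 598.6 W.
Radiated: εσ·A_surf·T⁴ with A_surf = 2πrL = 1.183 m².
T⁴ = 598.6/(0.82·5.67×10⁻⁸·1.183) = 1.088×10¹⁰ K⁴.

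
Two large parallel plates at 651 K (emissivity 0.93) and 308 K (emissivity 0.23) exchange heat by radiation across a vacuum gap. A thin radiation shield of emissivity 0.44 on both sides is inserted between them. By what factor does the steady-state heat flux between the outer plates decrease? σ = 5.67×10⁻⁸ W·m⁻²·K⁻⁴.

Without shield: q₀ = σΔ(T⁴)/(1/ε₁+1/ε₂−1) with denominator 4.423.
With shield the two gaps are in series; the resistances add: (1/ε₁+1/ε_s−1)+(1/ε_s+1/ε₂−1) = 2.348+5.621 = 7.969.
Heat-flux ratio q₀/q = 7.969/4.423.

factor ≈ 1.80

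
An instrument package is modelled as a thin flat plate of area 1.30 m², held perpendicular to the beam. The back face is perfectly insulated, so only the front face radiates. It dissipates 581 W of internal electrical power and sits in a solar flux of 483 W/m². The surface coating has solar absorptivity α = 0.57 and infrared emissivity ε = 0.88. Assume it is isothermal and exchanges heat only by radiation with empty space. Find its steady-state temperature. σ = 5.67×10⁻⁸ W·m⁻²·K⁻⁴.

T ≈ 347 K

At steady state, absorbed solar power + internal power = radiated power.
Absorbed: α·S·A_cross = 0.57·483·1.300 = 357.9 W (cross-section A).
Total input = 357.9 + 581 = 938.9 W.
Radiated: εσ·A_surf·T⁴ with A_surf = A = 1.300 m².
T⁴ = 938.9/(0.88·5.67×10⁻⁸·1.300) = 1.447×10¹⁰ K⁴.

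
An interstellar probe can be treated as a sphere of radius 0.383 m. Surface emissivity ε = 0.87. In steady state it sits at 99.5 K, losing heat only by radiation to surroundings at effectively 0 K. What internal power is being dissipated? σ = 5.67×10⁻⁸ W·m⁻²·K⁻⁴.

Steady state: P = εσA T⁴.
A = 4πr² = 1.843 m²; T⁴ = (99.5)⁴ = 9.801×10⁷ K⁴.
P = 0.87 × 5.67×10⁻⁸ × 1.843 × 9.801×10⁷.

P ≈ 8.91 W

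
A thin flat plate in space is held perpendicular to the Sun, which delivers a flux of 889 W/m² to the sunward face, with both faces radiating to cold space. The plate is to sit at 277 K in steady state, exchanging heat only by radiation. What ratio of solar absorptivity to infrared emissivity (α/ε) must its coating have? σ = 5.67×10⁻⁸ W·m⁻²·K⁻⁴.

α/ε ≈ 0.751

Balance: αS·A = εσ·2A·T⁴ ⇒ α/ε = 2σT⁴/S.
α/ε = 2·5.67×10⁻⁸·(277)⁴/889 = 2·5.67×10⁻⁸·5.887×10⁹/889.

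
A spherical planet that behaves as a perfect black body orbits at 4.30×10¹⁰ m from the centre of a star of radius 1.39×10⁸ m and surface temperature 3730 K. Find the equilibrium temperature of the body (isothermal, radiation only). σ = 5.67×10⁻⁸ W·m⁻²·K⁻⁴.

The star's surface emits σT_*⁴; at distance d the flux is S = σT_*⁴(R_*/d)².
S = 5.67×10⁻⁸·(3730)⁴·(1.39×10⁸/4.30×10¹⁰)² = 114.7 W/m².
For an isothermal sphere T⁴ = (1−a)S/(4σ) = 5.057×10⁸ K⁴.

T ≈ 150 K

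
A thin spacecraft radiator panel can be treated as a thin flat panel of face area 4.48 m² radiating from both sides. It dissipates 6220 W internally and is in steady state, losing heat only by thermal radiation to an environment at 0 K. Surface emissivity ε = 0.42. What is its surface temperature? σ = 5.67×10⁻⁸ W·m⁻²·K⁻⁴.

Steady state: internal power = radiated power, P = εσA T⁴.
Radiating area A = 2·4.48 = 8.960 m².
T⁴ = P/(εσA) = 6220/(0.42·5.67×10⁻⁸·8.960) = 2.915×10¹⁰ K⁴.
T = (2.915×10¹⁰)^(1/4).

T ≈ 413 K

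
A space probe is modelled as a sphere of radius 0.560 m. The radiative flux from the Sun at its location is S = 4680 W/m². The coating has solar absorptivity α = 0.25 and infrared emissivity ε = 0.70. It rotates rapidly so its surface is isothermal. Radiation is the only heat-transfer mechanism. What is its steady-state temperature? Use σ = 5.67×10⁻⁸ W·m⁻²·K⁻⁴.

T ≈ 293 K

At equilibrium, absorbed power = emitted power.
Absorbing cross-section = πr² = 0.9852 m²; emitting surface = 4πr² = 3.941 m² (ratio 4).
αS·A_cross = εσ·A_surf·T⁴  ⇒  T⁴ = αS/(ε·4σ).
T⁴ = 0.250·4680/(0.70·4·5.67×10⁻⁸) = 7.370×10⁹ K⁴.
T = (7.370×10⁹)^(1/4).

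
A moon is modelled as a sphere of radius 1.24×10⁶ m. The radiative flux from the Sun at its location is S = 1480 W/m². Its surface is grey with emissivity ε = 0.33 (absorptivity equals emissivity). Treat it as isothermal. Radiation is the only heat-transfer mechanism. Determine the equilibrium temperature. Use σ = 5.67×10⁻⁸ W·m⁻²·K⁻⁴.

T ≈ 284 K

At equilibrium, absorbed power = emitted power.
Absorbing cross-section = πr² = 4.831×10¹² m²; emitting surface = 4πr² = 1.932×10¹³ m² (ratio 4).
εS·A_cross = εσ·A_surf·T⁴  ⇒  T⁴ = S/(4σ)   (ε cancels).
T⁴ = 1480/(4·5.67×10⁻⁸) = 6.526×10⁹ K⁴.
T = (6.526×10⁹)^(1/4).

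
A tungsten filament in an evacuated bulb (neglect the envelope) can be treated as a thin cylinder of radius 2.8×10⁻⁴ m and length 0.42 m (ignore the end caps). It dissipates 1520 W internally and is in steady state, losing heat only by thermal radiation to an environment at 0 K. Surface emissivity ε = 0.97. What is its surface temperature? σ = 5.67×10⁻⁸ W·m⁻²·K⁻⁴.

Steady state: internal power = radiated power, P = εσA T⁴.
Radiating area A = 2πrL = 7.389×10⁻⁴ m².
T⁴ = P/(εσA) = 1520/(0.97·5.67×10⁻⁸·7.389×10⁻⁴) = 3.740×10¹³ K⁴.
T = (3.740×10¹³)^(1/4).

T ≈ 2470 K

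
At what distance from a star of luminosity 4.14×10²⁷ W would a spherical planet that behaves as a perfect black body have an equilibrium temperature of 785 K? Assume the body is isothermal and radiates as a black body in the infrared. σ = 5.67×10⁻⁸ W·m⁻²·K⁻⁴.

d ≈ 6.18×10¹⁰ m

For an isothermal black-emitting sphere, (1−a)S·πr² = σ·4πr²·T⁴ ⇒ S = 4σT⁴/(1−a).
S = 4·5.67×10⁻⁸·(785)⁴/1.00 = 86120 W/m².
Flux falls as S = L/(4πd²), so d = √(L/(4πS)) = √(4.14×10²⁷/(4π·86120)).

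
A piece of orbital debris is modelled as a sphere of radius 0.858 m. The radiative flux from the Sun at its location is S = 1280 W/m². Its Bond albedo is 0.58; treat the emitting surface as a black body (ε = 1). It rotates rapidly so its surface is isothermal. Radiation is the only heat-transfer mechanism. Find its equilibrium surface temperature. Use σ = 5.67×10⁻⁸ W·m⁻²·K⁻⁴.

At equilibrium, absorbed power = emitted power.
Absorbing cross-section = πr² = 2.313 m²; emitting surface = 4πr² = 9.251 m² (ratio 4).
(1−a)S·A_cross = εσ·A_surf·T⁴  ⇒  T⁴ = (1−a)S/(4σ).
T⁴ = 0.420·1280/(4·5.67×10⁻⁸) = 2.370×10⁹ K⁴.
T = (2.370×10⁹)^(1/4).

T ≈ 221 K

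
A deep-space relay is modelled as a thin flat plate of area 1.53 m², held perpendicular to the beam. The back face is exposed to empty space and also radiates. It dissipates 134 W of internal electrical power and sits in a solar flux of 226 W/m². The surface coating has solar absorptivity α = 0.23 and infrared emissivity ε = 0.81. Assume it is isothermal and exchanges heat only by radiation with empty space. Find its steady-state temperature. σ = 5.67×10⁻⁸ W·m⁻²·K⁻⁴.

At steady state, absorbed solar power + internal power = radiated power.
Absorbed: α·S·A_cross = 0.23·226·1.530 = 79.53 W (cross-section A).
Total input = 79.53 + 134 = 213.5 W.
Radiated: εσ·A_surf·T⁴ with A_surf = 2A = 3.060 m².
T⁴ = 213.5/(0.81·5.67×10⁻⁸·3.060) = 1.519×10⁹ K⁴.

T ≈ 197 K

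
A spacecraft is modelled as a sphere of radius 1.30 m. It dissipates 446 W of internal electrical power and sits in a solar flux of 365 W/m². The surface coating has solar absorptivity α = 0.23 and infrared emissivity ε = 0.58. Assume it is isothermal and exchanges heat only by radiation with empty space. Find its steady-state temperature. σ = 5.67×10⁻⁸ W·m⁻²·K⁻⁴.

T ≈ 189 K

At steady state, absorbed solar power + internal power = radiated power.
Absorbed: α·S·A_cross = 0.23·365·5.309 = 445.7 W (cross-section πr²).
Total input = 445.7 + 446 = 891.7 W.
Radiated: εσ·A_surf·T⁴ with A_surf = 4πr² = 21.24 m².
T⁴ = 891.7/(0.58·5.67×10⁻⁸·21.24) = 1.277×10⁹ K⁴.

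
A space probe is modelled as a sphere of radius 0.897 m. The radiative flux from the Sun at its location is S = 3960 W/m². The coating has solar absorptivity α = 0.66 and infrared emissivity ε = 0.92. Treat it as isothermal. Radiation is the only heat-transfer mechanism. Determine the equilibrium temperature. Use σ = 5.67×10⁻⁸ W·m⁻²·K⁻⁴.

T ≈ 335 K

At equilibrium, absorbed power = emitted power.
Absorbing cross-section = πr² = 2.528 m²; emitting surface = 4πr² = 10.11 m² (ratio 4).
αS·A_cross = εσ·A_surf·T⁴  ⇒  T⁴ = αS/(ε·4σ).
T⁴ = 0.660·3960/(0.92·4·5.67×10⁻⁸) = 1.253×10¹⁰ K⁴.
T = (1.253×10¹⁰)^(1/4).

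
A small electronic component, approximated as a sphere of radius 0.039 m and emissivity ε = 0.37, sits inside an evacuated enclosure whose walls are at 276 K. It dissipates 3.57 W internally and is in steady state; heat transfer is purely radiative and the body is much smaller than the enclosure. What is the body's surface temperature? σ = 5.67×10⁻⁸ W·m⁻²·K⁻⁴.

For a small grey body in a large enclosure, net radiated power = εσA(T⁴ − T_w⁴).
Steady state: P = εσA(T⁴ − T_w⁴) with A = 4πr² = 0.01911 m².
T⁴ = P/(εσA) + T_w⁴ = 3.57/(0.37·5.67×10⁻⁸·0.01911) + (276)⁴
    = 8.903×10⁹ + 5.803×10⁹ = 1.471×10¹⁰ K⁴.

T ≈ 348 K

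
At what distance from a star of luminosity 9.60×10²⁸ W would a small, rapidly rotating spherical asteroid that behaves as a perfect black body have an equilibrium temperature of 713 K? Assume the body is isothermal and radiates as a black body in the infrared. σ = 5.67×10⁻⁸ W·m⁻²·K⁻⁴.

d ≈ 3.61×10¹¹ m

For an isothermal black-emitting sphere, (1−a)S·πr² = σ·4πr²·T⁴ ⇒ S = 4σT⁴/(1−a).
S = 4·5.67×10⁻⁸·(713)⁴/1.00 = 58610 W/m².
Flux falls as S = L/(4πd²), so d = √(L/(4πS)) = √(9.60×10²⁸/(4π·58610)).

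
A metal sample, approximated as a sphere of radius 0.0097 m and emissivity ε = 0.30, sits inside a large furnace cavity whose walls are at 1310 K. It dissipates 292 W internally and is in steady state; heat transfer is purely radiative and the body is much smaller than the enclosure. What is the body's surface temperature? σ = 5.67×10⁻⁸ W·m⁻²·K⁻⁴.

For a small grey body in a large enclosure, net radiated power = εσA(T⁴ − T_w⁴).
Steady state: P = εσA(T⁴ − T_w⁴) with A = 4πr² = 0.001182 m².
T⁴ = P/(εσA) + T_w⁴ = 292/(0.30·5.67×10⁻⁸·0.001182) + (1310)⁴
    = 1.452×10¹³ + 2.945×10¹² = 1.746×10¹³ K⁴.

T ≈ 2040 K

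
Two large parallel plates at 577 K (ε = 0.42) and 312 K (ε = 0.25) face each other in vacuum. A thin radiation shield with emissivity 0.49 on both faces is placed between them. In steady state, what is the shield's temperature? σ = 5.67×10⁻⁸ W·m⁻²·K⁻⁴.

In steady state the net flux on the hot side equals that on the cold side.
σ(T₁⁴−T_s⁴)/D₁ = σ(T_s⁴−T₂⁴)/D₂, with D₁ = 1/ε₁+1/ε_s−1 = 3.422, D₂ = 1/ε_s+1/ε₂−1 = 5.041.
Solve for T_s⁴: T_s⁴ = (D₂·T₁⁴ + D₁·T₂⁴)/(D₁+D₂) = 6.986×10¹⁰ K⁴.

T_s ≈ 514 K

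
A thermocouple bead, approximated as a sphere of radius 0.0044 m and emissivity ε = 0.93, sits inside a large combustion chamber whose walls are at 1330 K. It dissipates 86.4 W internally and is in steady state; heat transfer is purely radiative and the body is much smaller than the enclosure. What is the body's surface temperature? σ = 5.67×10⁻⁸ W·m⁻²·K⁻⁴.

For a small grey body in a large enclosure, net radiated power = εσA(T⁴ − T_w⁴).
Steady state: P = εσA(T⁴ − T_w⁴) with A = 4πr² = 2.433×10⁻⁴ m².
T⁴ = P/(εσA) + T_w⁴ = 86.4/(0.93·5.67×10⁻⁸·2.433×10⁻⁴) + (1330)⁴
    = 6.735×10¹² + 3.129×10¹² = 9.864×10¹² K⁴.

T ≈ 1770 K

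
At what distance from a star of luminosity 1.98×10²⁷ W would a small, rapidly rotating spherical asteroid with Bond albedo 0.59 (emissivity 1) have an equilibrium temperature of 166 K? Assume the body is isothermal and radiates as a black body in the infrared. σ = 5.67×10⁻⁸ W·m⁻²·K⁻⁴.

d ≈ 6.12×10¹¹ m

For an isothermal black-emitting sphere, (1−a)S·πr² = σ·4πr²·T⁴ ⇒ S = 4σT⁴/(1−a).
S = 4·5.67×10⁻⁸·(166)⁴/0.410 = 420.0 W/m².
Flux falls as S = L/(4πd²), so d = √(L/(4πS)) = √(1.98×10²⁷/(4π·420.0)).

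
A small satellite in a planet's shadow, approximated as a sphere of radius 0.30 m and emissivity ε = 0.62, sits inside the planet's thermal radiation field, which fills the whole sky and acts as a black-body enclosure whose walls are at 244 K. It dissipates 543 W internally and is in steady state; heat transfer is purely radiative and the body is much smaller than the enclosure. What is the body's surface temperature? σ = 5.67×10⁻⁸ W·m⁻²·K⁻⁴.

T ≈ 362 K

For a small grey body in a large enclosure, net radiated power = εσA(T⁴ − T_w⁴).
Steady state: P = εσA(T⁴ − T_w⁴) with A = 4πr² = 1.131 m².
T⁴ = P/(εσA) + T_w⁴ = 543/(0.62·5.67×10⁻⁸·1.131) + (244)⁴
    = 1.366×10¹⁰ + 3.545×10⁹ = 1.720×10¹⁰ K⁴.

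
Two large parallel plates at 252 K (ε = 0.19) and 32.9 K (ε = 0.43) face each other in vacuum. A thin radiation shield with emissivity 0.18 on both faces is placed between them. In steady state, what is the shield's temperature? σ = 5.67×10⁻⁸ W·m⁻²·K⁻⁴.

T_s ≈ 202 K

In steady state the net flux on the hot side equals that on the cold side.
σ(T₁⁴−T_s⁴)/D₁ = σ(T_s⁴−T₂⁴)/D₂, with D₁ = 1/ε₁+1/ε_s−1 = 9.819, D₂ = 1/ε_s+1/ε₂−1 = 6.881.
Solve for T_s⁴: T_s⁴ = (D₂·T₁⁴ + D₁·T₂⁴)/(D₁+D₂) = 1.662×10⁹ K⁴.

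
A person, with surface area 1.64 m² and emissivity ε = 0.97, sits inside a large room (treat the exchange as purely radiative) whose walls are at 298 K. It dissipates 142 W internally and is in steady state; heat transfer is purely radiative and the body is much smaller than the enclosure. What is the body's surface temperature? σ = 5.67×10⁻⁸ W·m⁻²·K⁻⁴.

For a small grey body in a large enclosure, net radiated power = εσA(T⁴ − T_w⁴).
Steady state: P = εσA(T⁴ − T_w⁴) with A = 1.64 m².
T⁴ = P/(εσA) + T_w⁴ = 142/(0.97·5.67×10⁻⁸·1.640) + (298)⁴
    = 1.574×10⁹ + 7.886×10⁹ = 9.460×10⁹ K⁴.

T ≈ 312 K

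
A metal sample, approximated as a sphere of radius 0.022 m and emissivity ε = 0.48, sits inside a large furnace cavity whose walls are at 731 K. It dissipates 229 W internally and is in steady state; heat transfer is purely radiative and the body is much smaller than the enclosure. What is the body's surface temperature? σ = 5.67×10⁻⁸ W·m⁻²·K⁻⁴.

For a small grey body in a large enclosure, net radiated power = εσA(T⁴ − T_w⁴).
Steady state: P = εσA(T⁴ − T_w⁴) with A = 4πr² = 0.006082 m².
T⁴ = P/(εσA) + T_w⁴ = 229/(0.48·5.67×10⁻⁸·0.006082) + (731)⁴
    = 1.383×10¹² + 2.855×10¹¹ = 1.669×10¹² K⁴.

T ≈ 1140 K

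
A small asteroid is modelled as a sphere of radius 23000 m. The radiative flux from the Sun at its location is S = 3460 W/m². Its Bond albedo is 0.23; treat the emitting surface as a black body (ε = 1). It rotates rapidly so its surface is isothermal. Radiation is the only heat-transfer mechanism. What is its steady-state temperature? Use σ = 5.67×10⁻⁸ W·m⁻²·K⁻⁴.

T ≈ 329 K

At equilibrium, absorbed power = emitted power.
Absorbing cross-section = πr² = 1.662×10⁹ m²; emitting surface = 4πr² = 6.648×10⁹ m² (ratio 4).
(1−a)S·A_cross = εσ·A_surf·T⁴  ⇒  T⁴ = (1−a)S/(4σ).
T⁴ = 0.770·3460/(4·5.67×10⁻⁸) = 1.175×10¹⁰ K⁴.
T = (1.175×10¹⁰)^(1/4).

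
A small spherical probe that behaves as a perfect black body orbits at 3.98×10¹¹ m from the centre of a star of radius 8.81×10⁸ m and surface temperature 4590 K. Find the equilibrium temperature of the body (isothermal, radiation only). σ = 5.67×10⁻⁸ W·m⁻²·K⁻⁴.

T ≈ 153 K

The star's surface emits σT_*⁴; at distance d the flux is S = σT_*⁴(R_*/d)².
S = 5.67×10⁻⁸·(4590)⁴·(8.81×10⁸/3.98×10¹¹)² = 123.3 W/m².
For an isothermal sphere T⁴ = (1−a)S/(4σ) = 5.437×10⁸ K⁴.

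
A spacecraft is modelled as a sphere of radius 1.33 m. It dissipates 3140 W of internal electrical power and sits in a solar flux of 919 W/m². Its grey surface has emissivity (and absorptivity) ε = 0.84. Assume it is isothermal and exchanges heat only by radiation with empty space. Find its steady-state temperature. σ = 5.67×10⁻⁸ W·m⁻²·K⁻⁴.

At steady state, absorbed solar power + internal power = radiated power.
Absorbed: α·S·A_cross = 0.84·919·5.557 = 4290 W (cross-section πr²).
Total input = 4290 + 3140 = 7430 W.
Radiated: εσ·A_surf·T⁴ with A_surf = 4πr² = 22.23 m².
T⁴ = 7430/(0.84·5.67×10⁻⁸·22.23) = 7.018×10⁹ K⁴.

T ≈ 289 K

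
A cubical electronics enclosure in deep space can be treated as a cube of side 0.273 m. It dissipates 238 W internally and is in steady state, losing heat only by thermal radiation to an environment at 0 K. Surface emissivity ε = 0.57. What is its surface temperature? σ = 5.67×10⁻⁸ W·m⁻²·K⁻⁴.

T ≈ 358 K

Steady state: internal power = radiated power, P = εσA T⁴.
Radiating area A = 6L² = 0.4472 m².
T⁴ = P/(εσA) = 238/(0.57·5.67×10⁻⁸·0.4472) = 1.647×10¹⁰ K⁴.
T = (1.647×10¹⁰)^(1/4).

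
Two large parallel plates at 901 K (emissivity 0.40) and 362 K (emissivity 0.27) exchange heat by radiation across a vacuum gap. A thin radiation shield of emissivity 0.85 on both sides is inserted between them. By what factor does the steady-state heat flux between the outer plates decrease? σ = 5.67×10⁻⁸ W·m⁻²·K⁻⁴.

Without shield: q₀ = σΔ(T⁴)/(1/ε₁+1/ε₂−1) with denominator 5.204.
With shield the two gaps are in series; the resistances add: (1/ε₁+1/ε_s−1)+(1/ε_s+1/ε₂−1) = 2.676+3.880 = 6.557.
Heat-flux ratio q₀/q = 6.557/5.204.

factor ≈ 1.26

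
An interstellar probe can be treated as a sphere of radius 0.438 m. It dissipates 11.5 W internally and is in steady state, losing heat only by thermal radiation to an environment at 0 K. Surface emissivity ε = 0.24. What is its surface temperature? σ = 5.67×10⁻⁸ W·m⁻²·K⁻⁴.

T ≈ 137 K

Steady state: internal power = radiated power, P = εσA T⁴.
Radiating area A = 4πr² = 2.411 m².
T⁴ = P/(εσA) = 11.5/(0.24·5.67×10⁻⁸·2.411) = 3.505×10⁸ K⁴.
T = (3.505×10⁸)^(1/4).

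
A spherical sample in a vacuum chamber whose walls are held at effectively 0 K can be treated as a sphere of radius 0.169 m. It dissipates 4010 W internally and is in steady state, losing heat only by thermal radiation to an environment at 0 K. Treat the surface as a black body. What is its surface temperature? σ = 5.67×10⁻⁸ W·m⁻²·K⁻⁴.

Steady state: internal power = radiated power, P = εσA T⁴.
Radiating area A = 4πr² = 0.3589 m².
T⁴ = P/(εσA) = 4010/(1.0·5.67×10⁻⁸·0.3589) = 1.971×10¹¹ K⁴.
T = (1.971×10¹¹)^(1/4).

T ≈ 666 K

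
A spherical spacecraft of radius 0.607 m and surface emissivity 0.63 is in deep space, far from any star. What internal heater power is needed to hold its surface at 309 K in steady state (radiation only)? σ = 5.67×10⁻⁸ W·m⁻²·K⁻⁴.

P ≈ 1510 W

P = εσ·4πr²·T⁴.
4πr² = 4.630 m²; T⁴ = 9.117×10⁹ K⁴.
P = 0.63·5.67×10⁻⁸·4.630·9.117×10⁹.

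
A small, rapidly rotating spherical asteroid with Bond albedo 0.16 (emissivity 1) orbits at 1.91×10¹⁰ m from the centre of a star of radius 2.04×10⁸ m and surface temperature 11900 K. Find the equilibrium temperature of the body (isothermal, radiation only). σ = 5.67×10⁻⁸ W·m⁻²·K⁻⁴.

The star's surface emits σT_*⁴; at distance d the flux is S = σT_*⁴(R_*/d)².
S = 5.67×10⁻⁸·(11900)⁴·(2.04×10⁸/1.91×10¹⁰)² = 1.297×10⁵ W/m².
For an isothermal sphere T⁴ = (1−a)S/(4σ) = 4.804×10¹¹ K⁴.

T ≈ 833 K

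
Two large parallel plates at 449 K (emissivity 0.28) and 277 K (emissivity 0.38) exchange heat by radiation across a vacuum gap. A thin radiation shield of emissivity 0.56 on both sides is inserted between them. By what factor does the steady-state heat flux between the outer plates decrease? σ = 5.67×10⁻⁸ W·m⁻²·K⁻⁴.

Without shield: q₀ = σΔ(T⁴)/(1/ε₁+1/ε₂−1) with denominator 5.203.
With shield the two gaps are in series; the resistances add: (1/ε₁+1/ε_s−1)+(1/ε_s+1/ε₂−1) = 4.357+3.417 = 7.774.
Heat-flux ratio q₀/q = 7.774/5.203.

factor ≈ 1.49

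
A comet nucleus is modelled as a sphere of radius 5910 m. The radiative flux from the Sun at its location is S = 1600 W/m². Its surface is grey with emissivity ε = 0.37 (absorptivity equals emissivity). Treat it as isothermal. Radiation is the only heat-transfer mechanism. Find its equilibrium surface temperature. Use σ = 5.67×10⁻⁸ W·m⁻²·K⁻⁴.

At equilibrium, absorbed power = emitted power.
Absorbing cross-section = πr² = 1.097×10⁸ m²; emitting surface = 4πr² = 4.389×10⁸ m² (ratio 4).
εS·A_cross = εσ·A_surf·T⁴  ⇒  T⁴ = S/(4σ)   (ε cancels).
T⁴ = 1600/(4·5.67×10⁻⁸) = 7.055×10⁹ K⁴.
T = (7.055×10⁹)^(1/4).

T ≈ 290 K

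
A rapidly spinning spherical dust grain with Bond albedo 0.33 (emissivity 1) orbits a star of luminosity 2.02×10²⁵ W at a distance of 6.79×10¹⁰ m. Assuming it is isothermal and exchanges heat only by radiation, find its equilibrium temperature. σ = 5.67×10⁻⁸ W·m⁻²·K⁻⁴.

First find the stellar flux at distance d: S = L/(4πd²) = 2.02×10²⁵/(4π·(6.79×10¹⁰)²) = 348.7 W/m².
For an isothermal sphere, absorbed (1−a)S·πr² = emitted σ·4πr²·T⁴, so T⁴ = (1−a)S/(4σ).
T⁴ = 0.670·348.7/(4·5.67×10⁻⁸) = 1.030×10⁹ K⁴.

T ≈ 179 K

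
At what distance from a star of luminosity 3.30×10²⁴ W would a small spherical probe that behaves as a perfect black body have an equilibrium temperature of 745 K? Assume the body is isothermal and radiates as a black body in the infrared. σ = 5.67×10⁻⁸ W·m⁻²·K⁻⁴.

For an isothermal black-emitting sphere, (1−a)S·πr² = σ·4πr²·T⁴ ⇒ S = 4σT⁴/(1−a).
S = 4·5.67×10⁻⁸·(745)⁴/1.00 = 69870 W/m².
Flux falls as S = L/(4πd²), so d = √(L/(4πS)) = √(3.30×10²⁴/(4π·69870)).

d ≈ 1.94×10⁹ m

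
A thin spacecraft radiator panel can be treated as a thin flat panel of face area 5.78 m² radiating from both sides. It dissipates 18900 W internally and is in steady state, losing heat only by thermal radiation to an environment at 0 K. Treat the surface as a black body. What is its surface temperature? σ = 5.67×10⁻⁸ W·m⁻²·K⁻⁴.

Steady state: internal power = radiated power, P = εσA T⁴.
Radiating area A = 2·5.78 = 11.56 m².
T⁴ = P/(εσA) = 18900/(1.0·5.67×10⁻⁸·11.56) = 2.884×10¹⁰ K⁴.
T = (2.884×10¹⁰)^(1/4).

T ≈ 412 K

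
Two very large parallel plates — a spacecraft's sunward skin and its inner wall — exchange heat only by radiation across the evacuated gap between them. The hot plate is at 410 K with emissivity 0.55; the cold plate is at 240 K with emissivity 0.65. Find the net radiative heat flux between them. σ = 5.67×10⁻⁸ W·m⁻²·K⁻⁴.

q ≈ 600 W/m²

For two infinite grey parallel plates, q = σ(T₁⁴ − T₂⁴)/(1/ε₁ + 1/ε₂ − 1).
T₁⁴ − T₂⁴ = 2.826×10¹⁰ − 3.318×10⁹ = 2.494×10¹⁰ K⁴.
1/ε₁ + 1/ε₂ − 1 = 1.818 + 1.538 − 1 = 2.357.
q = 5.67×10⁻⁸ × 2.494×10¹⁰ / 2.357.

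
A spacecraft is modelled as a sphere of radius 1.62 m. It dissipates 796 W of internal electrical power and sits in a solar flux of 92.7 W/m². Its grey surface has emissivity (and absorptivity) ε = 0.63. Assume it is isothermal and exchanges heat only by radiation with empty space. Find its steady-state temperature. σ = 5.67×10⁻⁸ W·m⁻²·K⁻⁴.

T ≈ 181 K

At steady state, absorbed solar power + internal power = radiated power.
Absorbed: α·S·A_cross = 0.63·92.7·8.245 = 481.5 W (cross-section πr²).
Total input = 481.5 + 796 = 1278 W.
Radiated: εσ·A_surf·T⁴ with A_surf = 4πr² = 32.98 m².
T⁴ = 1278/(0.63·5.67×10⁻⁸·32.98) = 1.084×10⁹ K⁴.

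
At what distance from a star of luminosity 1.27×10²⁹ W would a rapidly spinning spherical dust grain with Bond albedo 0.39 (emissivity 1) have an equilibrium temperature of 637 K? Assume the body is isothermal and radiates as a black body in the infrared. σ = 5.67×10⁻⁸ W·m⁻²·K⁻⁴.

d ≈ 4.06×10¹¹ m

For an isothermal black-emitting sphere, (1−a)S·πr² = σ·4πr²·T⁴ ⇒ S = 4σT⁴/(1−a).
S = 4·5.67×10⁻⁸·(637)⁴/0.610 = 61220 W/m².
Flux falls as S = L/(4πd²), so d = √(L/(4πS)) = √(1.27×10²⁹/(4π·61220)).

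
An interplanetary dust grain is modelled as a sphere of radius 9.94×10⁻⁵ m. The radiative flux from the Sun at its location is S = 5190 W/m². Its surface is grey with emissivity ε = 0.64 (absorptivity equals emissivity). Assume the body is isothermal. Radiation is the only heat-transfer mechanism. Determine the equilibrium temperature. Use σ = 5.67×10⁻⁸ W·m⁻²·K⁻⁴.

At equilibrium, absorbed power = emitted power.
Absorbing cross-section = πr² = 3.104×10⁻⁸ m²; emitting surface = 4πr² = 1.242×10⁻⁷ m² (ratio 4).
εS·A_cross = εσ·A_surf·T⁴  ⇒  T⁴ = S/(4σ)   (ε cancels).
T⁴ = 5190/(4·5.67×10⁻⁸) = 2.288×10¹⁰ K⁴.
T = (2.288×10¹⁰)^(1/4).

T ≈ 389 K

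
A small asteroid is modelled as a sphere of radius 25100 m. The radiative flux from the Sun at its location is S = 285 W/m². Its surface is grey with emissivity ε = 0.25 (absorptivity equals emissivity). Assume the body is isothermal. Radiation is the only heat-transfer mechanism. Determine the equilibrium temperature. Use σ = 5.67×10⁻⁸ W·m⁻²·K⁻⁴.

At equilibrium, absorbed power = emitted power.
Absorbing cross-section = πr² = 1.979×10⁹ m²; emitting surface = 4πr² = 7.917×10⁹ m² (ratio 4).
εS·A_cross = εσ·A_surf·T⁴  ⇒  T⁴ = S/(4σ)   (ε cancels).
T⁴ = 285/(4·5.67×10⁻⁸) = 1.257×10⁹ K⁴.
T = (1.257×10⁹)^(1/4).

T ≈ 188 K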